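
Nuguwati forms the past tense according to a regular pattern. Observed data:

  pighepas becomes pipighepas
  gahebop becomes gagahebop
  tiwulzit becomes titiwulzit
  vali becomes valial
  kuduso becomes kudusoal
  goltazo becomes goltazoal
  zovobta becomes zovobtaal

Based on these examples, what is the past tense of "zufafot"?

"zufafot" ends in a consonant. The stems ending in a consonant (pighepas → pipighepas, gahebop → gagahebop, tiwulzit → titiwulzit) repeat the first consonant+vowel as a prefix.
So zufafot → zuzufafot.

zuzufafot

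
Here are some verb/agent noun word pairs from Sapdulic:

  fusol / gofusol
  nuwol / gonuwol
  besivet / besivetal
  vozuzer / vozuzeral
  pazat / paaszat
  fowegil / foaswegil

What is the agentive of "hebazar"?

heasbazar

besivet and pazat both end in -t yet inflect differently (besivetal, paaszat), so the final letter is not what conditions the rule; the last vowel is.
"hebazar" has last vowel 'a'. The one such stem in the data (pazat → paaszat) inserts -as- after the first vowel (as does fowegil), so the same rule applies.
The other patterns: stems whose last vowel is 'o' add the prefix go-; stems whose last vowel is 'e' add -al.
So hebazar → heasbazar.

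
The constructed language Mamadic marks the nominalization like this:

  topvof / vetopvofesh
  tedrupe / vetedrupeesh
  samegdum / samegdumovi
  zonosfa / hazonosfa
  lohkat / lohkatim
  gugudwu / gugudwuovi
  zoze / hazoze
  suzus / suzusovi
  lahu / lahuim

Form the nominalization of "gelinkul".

gelinkulovi

tedrupe and zoze both end in -e yet inflect differently (vetedrupeesh, hazoze), so the final letter is not what conditions the rule; the first letter is.
"gelinkul" begins with g-. The one such stem in the data (gugudwu → gugudwuovi) adds -ovi, so the same rule applies.
The other patterns: stems beginning with t- add ve- … -esh around the stem; stems beginning with l- add -im; stems beginning with z- add the prefix ha-.
So gelinkul → gelinkulovi.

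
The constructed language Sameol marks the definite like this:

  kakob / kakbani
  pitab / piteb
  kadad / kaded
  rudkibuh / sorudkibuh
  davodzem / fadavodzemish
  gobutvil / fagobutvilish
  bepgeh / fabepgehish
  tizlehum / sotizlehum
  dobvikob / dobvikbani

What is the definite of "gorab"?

goreb

kakob and pitab both end in -b yet inflect differently (kakbani, piteb), so the final letter is not what conditions the rule; the last vowel is.
"gorab" has last vowel 'a'. The stems whose last vowel is 'a' (kadad → kaded, pitab → piteb) change the last vowel to 'e'.
So gorab → goreb.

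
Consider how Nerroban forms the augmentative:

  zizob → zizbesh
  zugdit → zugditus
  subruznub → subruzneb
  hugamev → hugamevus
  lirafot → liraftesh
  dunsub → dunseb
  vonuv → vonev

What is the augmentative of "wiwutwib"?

dunsub and zizob both end in -b yet inflect differently (dunseb, zizbesh), so the final letter is not what conditions the rule; the last vowel is.
"wiwutwib" has last vowel 'i'. The one such stem in the data (zugdit → zugditus) adds -us, so the same rule applies.
The other patterns: stems whose last vowel is 'u' change the last vowel to 'e'; stems whose last vowel is 'o' delete the last vowel and add -esh.
So wiwutwib → wiwutwibus.

wiwutwibus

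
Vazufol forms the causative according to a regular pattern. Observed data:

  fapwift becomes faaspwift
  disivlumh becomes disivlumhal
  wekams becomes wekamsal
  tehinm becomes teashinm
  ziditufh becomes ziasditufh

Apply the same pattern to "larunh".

laasrunh

"larunh" has second-to-last letter 'n'. The one such stem in the data (tehinm → teashinm) inserts -as- after the first vowel (as do fapwift, ziditufh), so the same rule applies.
So larunh → laasrunh.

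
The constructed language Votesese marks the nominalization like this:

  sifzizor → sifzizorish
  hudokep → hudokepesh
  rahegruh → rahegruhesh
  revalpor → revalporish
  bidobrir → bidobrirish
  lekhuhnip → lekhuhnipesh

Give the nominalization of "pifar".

pifarish

bidobrir and lekhuhnip both have last vowel 'i' yet inflect differently (bidobrirish, lekhuhnipesh), so the last vowel is not what conditions the rule; the final letter is.
"pifar" ends in -r. The stems ending in -r (bidobrir → bidobrirish, sifzizor → sifzizorish, revalpor → revalporish) add -ish.
So pifar → pifarish.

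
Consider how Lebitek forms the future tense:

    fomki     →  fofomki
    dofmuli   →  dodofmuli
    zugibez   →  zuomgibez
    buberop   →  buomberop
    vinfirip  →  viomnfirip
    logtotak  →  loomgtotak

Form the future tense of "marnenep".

fomki and vinfirip both have last vowel 'i' yet inflect differently (fofomki, viomnfirip), so the last vowel is not what conditions the rule; the final letter is.
"marnenep" ends in -p. The stems ending in -p (buberop → buomberop, vinfirip → viomnfirip) insert -om- after the first vowel.
So marnenep → maomrnenep.

maomrnenep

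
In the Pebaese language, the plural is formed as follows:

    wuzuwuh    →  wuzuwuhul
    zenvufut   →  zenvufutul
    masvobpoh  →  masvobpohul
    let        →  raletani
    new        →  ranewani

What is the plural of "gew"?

ragewani

zenvufut and let both end in -t yet inflect differently (zenvufutul, raletani), so the final letter is not what conditions the rule; the number of vowels is.
"gew" has 1 vowel. The stems with 1 vowel (let → raletani, new → ranewani) add ra- … -ani around the stem.
So gew → ragewani.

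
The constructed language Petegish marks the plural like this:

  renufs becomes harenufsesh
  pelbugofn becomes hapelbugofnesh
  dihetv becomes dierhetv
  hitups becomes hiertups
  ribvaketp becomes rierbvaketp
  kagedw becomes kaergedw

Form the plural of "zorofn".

hazorofnesh

"zorofn" has second-to-last letter 'f'. The stems whose second-to-last letter is 'f' (renufs → harenufsesh, pelbugofn → hapelbugofnesh) add ha- … -esh around the stem.
The other pattern: stems whose second-to-last letter is 'd', 'p' or 't' insert -er- after the first vowel.
So zorofn → hazorofnesh.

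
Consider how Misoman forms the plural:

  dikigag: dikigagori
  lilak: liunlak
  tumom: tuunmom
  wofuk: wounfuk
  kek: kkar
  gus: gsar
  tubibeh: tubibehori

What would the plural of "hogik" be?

houngik

"hogik" has 2 vowels. The stems with 2 vowels (tumom → tuunmom, lilak → liunlak, wofuk → wounfuk) insert -un- after the first vowel.
So hogik → houngik.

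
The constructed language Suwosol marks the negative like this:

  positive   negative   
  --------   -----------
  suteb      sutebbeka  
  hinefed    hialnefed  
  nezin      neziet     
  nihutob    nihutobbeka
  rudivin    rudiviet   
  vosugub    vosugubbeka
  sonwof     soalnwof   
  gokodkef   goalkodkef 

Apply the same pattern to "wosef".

suteb and hinefed both have last vowel 'e' yet inflect differently (sutebbeka, hialnefed), so the last vowel is not what conditions the rule; the final letter is.
"wosef" ends in -f. The stems ending in -f (gokodkef → goalkodkef, sonwof → soalnwof) insert -al- after the first vowel.
So wosef → woalsef.

woalsef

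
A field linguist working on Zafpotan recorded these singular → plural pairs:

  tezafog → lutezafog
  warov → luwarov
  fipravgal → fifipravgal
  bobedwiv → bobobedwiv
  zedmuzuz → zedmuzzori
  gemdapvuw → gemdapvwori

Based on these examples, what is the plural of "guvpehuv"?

guvpehvori

warov and bobedwiv both end in -v yet inflect differently (luwarov, bobobedwiv), so the final letter is not what conditions the rule; the last vowel is.
"guvpehuv" has last vowel 'u'. The stems whose last vowel is 'u' (zedmuzuz → zedmuzzori, gemdapvuw → gemdapvwori) delete the last vowel and add -ori.
The other patterns: stems whose last vowel is 'o' add the prefix lu-; stems whose last vowel is 'a' or 'i' repeat the first consonant+vowel as a prefix.
So guvpehuv → guvpehvori.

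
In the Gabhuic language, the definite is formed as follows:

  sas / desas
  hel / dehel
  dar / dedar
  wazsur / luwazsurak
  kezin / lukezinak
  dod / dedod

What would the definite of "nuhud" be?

"nuhud" has 2 vowels. The stems with 2 vowels (wazsur → luwazsurak, kezin → lukezinak) add lu- … -ak around the stem.
The other pattern: stems with 1 vowel add the prefix de-.
So nuhud → lunuhudak.

lunuhudak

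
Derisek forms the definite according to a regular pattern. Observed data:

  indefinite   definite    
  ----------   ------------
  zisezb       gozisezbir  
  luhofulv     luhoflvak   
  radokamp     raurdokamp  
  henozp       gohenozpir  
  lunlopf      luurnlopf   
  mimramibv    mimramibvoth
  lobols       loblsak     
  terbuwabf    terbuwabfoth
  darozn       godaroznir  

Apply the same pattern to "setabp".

setabpoth

"setabp" has second-to-last letter 'b'. The stems whose second-to-last letter is 'b' (terbuwabf → terbuwabfoth, mimramibv → mimramibvoth) add -oth.
The other patterns: stems whose second-to-last letter is 'z' add go- … -ir around the stem; stems whose second-to-last letter is 'l' delete the last vowel and add -ak; stems whose second-to-last letter is 'm' or 'p' insert -ur- after the first vowel.
So setabp → setabpoth.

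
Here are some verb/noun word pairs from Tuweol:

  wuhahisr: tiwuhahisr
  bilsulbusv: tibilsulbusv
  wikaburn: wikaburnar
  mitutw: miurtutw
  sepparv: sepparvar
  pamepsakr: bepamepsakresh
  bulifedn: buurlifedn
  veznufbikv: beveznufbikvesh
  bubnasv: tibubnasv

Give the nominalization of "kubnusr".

"kubnusr" has second-to-last letter 's'. The stems whose second-to-last letter is 's' (bubnasv → tibubnasv, wuhahisr → tiwuhahisr, bilsulbusv → tibilsulbusv) add the prefix ti-.
So kubnusr → tikubnusr.

tikubnusr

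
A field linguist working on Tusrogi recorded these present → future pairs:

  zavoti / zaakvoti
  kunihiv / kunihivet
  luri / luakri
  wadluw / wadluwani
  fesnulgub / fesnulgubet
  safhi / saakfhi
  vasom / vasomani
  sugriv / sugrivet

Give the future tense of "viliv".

luri and kunihiv both have last vowel 'i' yet inflect differently (luakri, kunihivet), so the last vowel is not what conditions the rule; the final letter is.
"viliv" ends in -v. The stems ending in -v (kunihiv → kunihivet, sugriv → sugrivet) add -et.
The other patterns: stems ending in -i insert -ak- after the first vowel; stems ending in -m or -w add -ani.
So viliv → vilivet.

vilivet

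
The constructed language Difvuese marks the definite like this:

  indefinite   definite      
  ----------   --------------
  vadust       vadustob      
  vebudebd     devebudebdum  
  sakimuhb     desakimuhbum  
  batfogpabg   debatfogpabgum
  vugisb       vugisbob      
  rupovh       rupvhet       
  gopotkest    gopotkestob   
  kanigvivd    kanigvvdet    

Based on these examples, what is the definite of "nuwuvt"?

nuwvtet

"nuwuvt" has second-to-last letter 'v'. The stems whose second-to-last letter is 'v' (rupovh → rupvhet, kanigvivd → kanigvvdet) delete the last vowel and add -et.
The other patterns: stems whose second-to-last letter is 's' add -ob; stems whose second-to-last letter is 'b' or 'h' add de- … -um around the stem.
So nuwuvt → nuwvtet.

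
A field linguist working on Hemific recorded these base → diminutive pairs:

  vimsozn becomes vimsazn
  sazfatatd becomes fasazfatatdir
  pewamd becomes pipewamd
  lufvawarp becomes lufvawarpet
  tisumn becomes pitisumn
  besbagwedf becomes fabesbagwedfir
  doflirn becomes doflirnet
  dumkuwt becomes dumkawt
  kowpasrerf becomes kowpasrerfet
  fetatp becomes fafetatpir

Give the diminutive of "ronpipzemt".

pironpipzemt

kowpasrerf and besbagwedf both end in -f yet inflect differently (kowpasrerfet, fabesbagwedfir), so the final letter is not what conditions the rule; the second-to-last letter is.
"ronpipzemt" has second-to-last letter 'm'. The stems whose second-to-last letter is 'm' (pewamd → pipewamd, tisumn → pitisumn) add the prefix pi-.
The other patterns: stems whose second-to-last letter is 'r' add -et; stems whose second-to-last letter is 'd' or 't' add fa- … -ir around the stem; stems whose second-to-last letter is 'w' or 'z' change the last vowel to 'a'.
So ronpipzemt → pironpipzemt.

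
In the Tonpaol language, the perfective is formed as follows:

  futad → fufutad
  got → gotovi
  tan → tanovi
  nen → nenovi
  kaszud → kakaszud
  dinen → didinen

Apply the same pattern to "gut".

"gut" has 1 vowel. The stems with 1 vowel (tan → tanovi, nen → nenovi, got → gotovi) add -ovi.
The other pattern: stems with 2 vowels repeat the first consonant+vowel as a prefix.
So gut → gutovi.

gutovi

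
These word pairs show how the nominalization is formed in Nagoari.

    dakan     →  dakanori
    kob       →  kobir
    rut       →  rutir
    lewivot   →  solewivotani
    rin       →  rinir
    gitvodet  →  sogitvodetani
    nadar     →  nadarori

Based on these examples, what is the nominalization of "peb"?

"peb" has 1 vowel. The stems with 1 vowel (kob → kobir, rut → rutir, rin → rinir) add -ir.
So peb → pebir.

pebir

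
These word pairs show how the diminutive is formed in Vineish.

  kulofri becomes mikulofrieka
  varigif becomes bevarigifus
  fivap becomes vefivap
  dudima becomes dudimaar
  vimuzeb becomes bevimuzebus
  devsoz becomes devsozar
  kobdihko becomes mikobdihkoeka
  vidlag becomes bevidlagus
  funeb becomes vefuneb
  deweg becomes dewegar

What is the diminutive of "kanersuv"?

mikanersuveka

"kanersuv" begins with k-. The stems beginning with k- (kobdihko → mikobdihkoeka, kulofri → mikulofrieka) add mi- … -eka around the stem.
So kanersuv → mikanersuveka.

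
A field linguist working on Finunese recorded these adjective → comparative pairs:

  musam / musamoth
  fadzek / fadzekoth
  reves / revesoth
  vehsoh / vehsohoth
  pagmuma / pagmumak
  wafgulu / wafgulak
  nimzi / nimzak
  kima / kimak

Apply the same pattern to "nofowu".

"nofowu" ends in a vowel. The stems ending in a vowel (pagmuma → pagmumak, wafgulu → wafgulak, nimzi → nimzak) drop the final letter and add -ak.
So nofowu → nofowak.

nofowak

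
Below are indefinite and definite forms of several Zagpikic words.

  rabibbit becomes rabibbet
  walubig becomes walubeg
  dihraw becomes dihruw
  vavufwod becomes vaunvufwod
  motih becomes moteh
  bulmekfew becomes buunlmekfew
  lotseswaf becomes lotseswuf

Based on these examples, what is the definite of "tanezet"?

taunnezet

"tanezet" has last vowel 'e'. The one such stem in the data (bulmekfew → buunlmekfew) inserts -un- after the first vowel (as does vavufwod), so the same rule applies.
The other patterns: stems whose last vowel is 'a' change the last vowel to 'u'; stems whose last vowel is 'i' change the last vowel to 'e'.
So tanezet → taunnezet.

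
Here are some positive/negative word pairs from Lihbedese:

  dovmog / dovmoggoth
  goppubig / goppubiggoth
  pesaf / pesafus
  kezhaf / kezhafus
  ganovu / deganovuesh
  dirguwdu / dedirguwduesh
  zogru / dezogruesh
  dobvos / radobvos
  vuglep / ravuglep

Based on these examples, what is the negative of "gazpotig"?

"gazpotig" ends in -g. The stems ending in -g (dovmog → dovmoggoth, goppubig → goppubiggoth) double the final consonant and add -oth.
The other patterns: stems ending in -f add -us; stems ending in -u add de- … -esh around the stem; stems ending in -p or -s add the prefix ra-.
So gazpotig → gazpotiggoth.

gazpotiggoth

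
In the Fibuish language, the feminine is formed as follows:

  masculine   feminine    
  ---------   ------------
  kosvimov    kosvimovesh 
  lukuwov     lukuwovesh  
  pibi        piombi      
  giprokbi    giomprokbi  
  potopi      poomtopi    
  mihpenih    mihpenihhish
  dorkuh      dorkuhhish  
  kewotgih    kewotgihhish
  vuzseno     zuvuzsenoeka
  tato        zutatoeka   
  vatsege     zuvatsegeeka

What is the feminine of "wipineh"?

pibi and mihpenih both have last vowel 'i' yet inflect differently (piombi, mihpenihhish), so the last vowel is not what conditions the rule; the final letter is.
"wipineh" ends in -h. The stems ending in -h (mihpenih → mihpenihhish, dorkuh → dorkuhhish, kewotgih → kewotgihhish) double the final consonant and add -ish.
The other patterns: stems ending in -v add -esh; stems ending in -i insert -om- after the first vowel; stems ending in -e or -o add zu- … -eka around the stem.
So wipineh → wipinehhish.

wipinehhish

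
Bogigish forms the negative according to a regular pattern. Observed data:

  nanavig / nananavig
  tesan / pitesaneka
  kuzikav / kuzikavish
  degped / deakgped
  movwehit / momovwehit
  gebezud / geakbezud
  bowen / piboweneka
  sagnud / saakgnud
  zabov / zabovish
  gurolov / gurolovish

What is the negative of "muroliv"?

murolivish

"muroliv" ends in -v. The stems ending in -v (kuzikav → kuzikavish, zabov → zabovish, gurolov → gurolovish) add -ish.
The other patterns: stems ending in -n add pi- … -eka around the stem; stems ending in -d insert -ak- after the first vowel; stems ending in -g or -t repeat the first consonant+vowel as a prefix.
So muroliv → murolivish.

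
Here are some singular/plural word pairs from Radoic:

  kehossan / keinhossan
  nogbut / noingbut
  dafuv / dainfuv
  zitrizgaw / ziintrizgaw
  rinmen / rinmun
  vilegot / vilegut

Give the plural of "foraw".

foinraw

kehossan and rinmen both end in -n yet inflect differently (keinhossan, rinmun), so the final letter is not what conditions the rule; the last vowel is.
"foraw" has last vowel 'a'. The stems whose last vowel is 'a' (kehossan → keinhossan, zitrizgaw → ziintrizgaw) insert -in- after the first vowel.
The other pattern: stems whose last vowel is 'e' or 'o' change the last vowel to 'u'.
So foraw → foinraw.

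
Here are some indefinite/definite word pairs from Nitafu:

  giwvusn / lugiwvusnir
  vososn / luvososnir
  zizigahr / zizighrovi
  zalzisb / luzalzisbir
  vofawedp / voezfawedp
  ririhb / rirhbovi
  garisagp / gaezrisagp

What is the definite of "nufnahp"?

nufnhpovi

"nufnahp" has second-to-last letter 'h'. The stems whose second-to-last letter is 'h' (zizigahr → zizighrovi, ririhb → rirhbovi) delete the last vowel and add -ovi.
The other patterns: stems whose second-to-last letter is 's' add lu- … -ir around the stem; stems whose second-to-last letter is 'd' or 'g' insert -ez- after the first vowel.
So nufnahp → nufnhpovi.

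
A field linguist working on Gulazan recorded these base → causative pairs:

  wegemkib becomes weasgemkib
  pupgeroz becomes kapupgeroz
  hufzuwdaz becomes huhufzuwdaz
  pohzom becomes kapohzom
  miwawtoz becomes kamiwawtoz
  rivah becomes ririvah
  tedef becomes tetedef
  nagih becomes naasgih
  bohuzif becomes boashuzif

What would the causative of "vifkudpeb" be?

nagih and rivah both end in -h yet inflect differently (naasgih, ririvah), so the final letter is not what conditions the rule; the last vowel is.
"vifkudpeb" has last vowel 'e'. The one such stem in the data (tedef → tetedef) repeats the first consonant+vowel as a prefix (as do rivah, hufzuwdaz), so the same rule applies.
So vifkudpeb → vivifkudpeb.

vivifkudpeb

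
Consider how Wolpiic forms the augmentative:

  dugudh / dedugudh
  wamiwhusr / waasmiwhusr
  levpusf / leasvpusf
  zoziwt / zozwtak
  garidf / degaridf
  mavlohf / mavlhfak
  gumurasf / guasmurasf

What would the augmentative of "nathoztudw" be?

"nathoztudw" has second-to-last letter 'd'. The stems whose second-to-last letter is 'd' (garidf → degaridf, dugudh → dedugudh) add the prefix de-.
The other patterns: stems whose second-to-last letter is 's' insert -as- after the first vowel; stems whose second-to-last letter is 'h' or 'w' delete the last vowel and add -ak.
So nathoztudw → denathoztudw.

denathoztudw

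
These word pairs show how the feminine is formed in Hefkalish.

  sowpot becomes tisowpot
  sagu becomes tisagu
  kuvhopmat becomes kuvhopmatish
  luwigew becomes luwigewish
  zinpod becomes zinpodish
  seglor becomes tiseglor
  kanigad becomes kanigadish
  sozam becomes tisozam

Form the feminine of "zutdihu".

"zutdihu" begins with z-. The one such stem in the data (zinpod → zinpodish) adds -ish, so the same rule applies.
So zutdihu → zutdihuish.

zutdihuish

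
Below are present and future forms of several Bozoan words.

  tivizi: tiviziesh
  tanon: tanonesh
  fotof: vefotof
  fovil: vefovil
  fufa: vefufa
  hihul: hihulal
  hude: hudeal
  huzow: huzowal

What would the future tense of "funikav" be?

vefunikav

"funikav" begins with f-. The stems beginning with f- (fotof → vefotof, fovil → vefovil, fufa → vefufa) add the prefix ve-.
So funikav → vefunikav.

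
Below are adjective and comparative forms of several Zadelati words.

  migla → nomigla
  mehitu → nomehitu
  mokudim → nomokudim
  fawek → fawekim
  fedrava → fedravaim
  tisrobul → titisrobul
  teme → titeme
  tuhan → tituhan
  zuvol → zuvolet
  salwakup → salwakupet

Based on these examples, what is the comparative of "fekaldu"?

fekalduim

migla and fedrava both end in -a yet inflect differently (nomigla, fedravaim), so the final letter is not what conditions the rule; the first letter is.
"fekaldu" begins with f-. The stems beginning with f- (fawek → fawekim, fedrava → fedravaim) add -im.
The other patterns: stems beginning with m- add the prefix no-; stems beginning with t- add the prefix ti-; stems beginning with s- or z- add -et.
So fekaldu → fekalduim.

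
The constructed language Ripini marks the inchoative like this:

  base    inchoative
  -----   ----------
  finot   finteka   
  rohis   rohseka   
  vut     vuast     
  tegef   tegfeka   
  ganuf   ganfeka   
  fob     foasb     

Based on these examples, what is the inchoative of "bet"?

"bet" has 1 vowel. The stems with 1 vowel (vut → vuast, fob → foasb) insert -as- after the first vowel.
The other pattern: stems with 2 vowels delete the last vowel and add -eka.
So bet → beast.

beast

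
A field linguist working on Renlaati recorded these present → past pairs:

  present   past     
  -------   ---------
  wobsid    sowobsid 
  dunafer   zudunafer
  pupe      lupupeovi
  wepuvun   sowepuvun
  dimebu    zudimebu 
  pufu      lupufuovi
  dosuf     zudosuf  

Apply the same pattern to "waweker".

sowaweker

"waweker" begins with w-. The stems beginning with w- (wobsid → sowobsid, wepuvun → sowepuvun) add the prefix so-.
The other patterns: stems beginning with p- add lu- … -ovi around the stem; stems beginning with d- add the prefix zu-.
So waweker → sowaweker.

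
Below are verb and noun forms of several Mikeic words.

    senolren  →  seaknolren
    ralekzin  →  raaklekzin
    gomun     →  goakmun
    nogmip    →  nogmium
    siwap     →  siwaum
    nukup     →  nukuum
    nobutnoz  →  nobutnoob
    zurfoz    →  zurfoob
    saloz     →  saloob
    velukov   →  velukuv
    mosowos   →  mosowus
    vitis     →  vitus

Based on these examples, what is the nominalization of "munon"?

ralekzin and nogmip both have last vowel 'i' yet inflect differently (raaklekzin, nogmium), so the last vowel is not what conditions the rule; the final letter is.
"munon" ends in -n. The stems ending in -n (senolren → seaknolren, ralekzin → raaklekzin, gomun → goakmun) insert -ak- after the first vowel.
The other patterns: stems ending in -p drop the final letter and add -um; stems ending in -z drop the final letter and add -ob; stems ending in -s or -v change the last vowel to 'u'.
So munon → muaknon.

muaknon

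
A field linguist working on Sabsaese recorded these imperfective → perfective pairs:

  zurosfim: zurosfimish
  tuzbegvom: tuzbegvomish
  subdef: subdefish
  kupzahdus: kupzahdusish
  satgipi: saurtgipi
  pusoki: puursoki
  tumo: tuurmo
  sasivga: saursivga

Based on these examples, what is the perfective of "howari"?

zurosfim and satgipi both have last vowel 'i' yet inflect differently (zurosfimish, saurtgipi), so the last vowel is not what conditions the rule; whether the stem ends in a vowel or a consonant is.
"howari" ends in a vowel. The stems ending in a vowel (satgipi → saurtgipi, pusoki → puursoki, tumo → tuurmo) insert -ur- after the first vowel.
The other pattern: stems ending in a consonant add -ish.
So howari → hourwari.

hourwari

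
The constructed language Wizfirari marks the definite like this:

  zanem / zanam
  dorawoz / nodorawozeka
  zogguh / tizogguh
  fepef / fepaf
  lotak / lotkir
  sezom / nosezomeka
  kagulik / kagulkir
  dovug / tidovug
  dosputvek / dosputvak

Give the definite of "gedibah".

gedibhir

sezom and zanem both end in -m yet inflect differently (nosezomeka, zanam), so the final letter is not what conditions the rule; the last vowel is.
"gedibah" has last vowel 'a'. The one such stem in the data (lotak → lotkir) deletes the last vowel and adds -ir (as does kagulik), so the same rule applies.
The other patterns: stems whose last vowel is 'o' add no- … -eka around the stem; stems whose last vowel is 'u' add the prefix ti-; stems whose last vowel is 'e' change the last vowel to 'a'.
So gedibah → gedibhir.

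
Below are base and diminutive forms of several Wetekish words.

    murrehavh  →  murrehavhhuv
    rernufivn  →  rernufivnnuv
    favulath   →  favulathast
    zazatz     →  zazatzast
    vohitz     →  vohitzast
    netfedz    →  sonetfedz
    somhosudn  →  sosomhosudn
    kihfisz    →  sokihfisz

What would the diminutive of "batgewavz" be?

batgewavzzuv

murrehavh and favulath both end in -h yet inflect differently (murrehavhhuv, favulathast), so the final letter is not what conditions the rule; the second-to-last letter is.
"batgewavz" has second-to-last letter 'v'. The stems whose second-to-last letter is 'v' (murrehavh → murrehavhhuv, rernufivn → rernufivnnuv) double the final consonant and add -uv.
The other patterns: stems whose second-to-last letter is 't' add -ast; stems whose second-to-last letter is 'd' or 's' add the prefix so-.
So batgewavz → batgewavzzuv.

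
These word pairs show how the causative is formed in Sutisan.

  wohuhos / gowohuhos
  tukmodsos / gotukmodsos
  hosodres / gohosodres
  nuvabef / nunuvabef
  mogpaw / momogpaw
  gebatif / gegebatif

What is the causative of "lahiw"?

"lahiw" ends in -w. The one such stem in the data (mogpaw → momogpaw) repeats the first consonant+vowel as a prefix (as do nuvabef, gebatif), so the same rule applies.
The other pattern: stems ending in -s add the prefix go-.
So lahiw → lalahiw.

lalahiw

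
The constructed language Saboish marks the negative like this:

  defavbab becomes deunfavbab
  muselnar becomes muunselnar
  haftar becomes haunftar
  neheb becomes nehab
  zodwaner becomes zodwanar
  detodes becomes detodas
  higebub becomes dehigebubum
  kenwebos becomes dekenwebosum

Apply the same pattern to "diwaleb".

defavbab and neheb both end in -b yet inflect differently (deunfavbab, nehab), so the final letter is not what conditions the rule; the last vowel is.
"diwaleb" has last vowel 'e'. The stems whose last vowel is 'e' (neheb → nehab, zodwaner → zodwanar, detodes → detodas) change the last vowel to 'a'.
The other patterns: stems whose last vowel is 'a' insert -un- after the first vowel; stems whose last vowel is 'o' or 'u' add de- … -um around the stem.
So diwaleb → diwalab.

diwalab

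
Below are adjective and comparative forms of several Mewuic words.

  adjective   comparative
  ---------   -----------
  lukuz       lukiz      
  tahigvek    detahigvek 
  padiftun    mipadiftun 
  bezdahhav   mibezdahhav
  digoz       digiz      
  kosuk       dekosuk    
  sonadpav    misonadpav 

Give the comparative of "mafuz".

mafiz

lukuz and kosuk both have last vowel 'u' yet inflect differently (lukiz, dekosuk), so the last vowel is not what conditions the rule; the final letter is.
"mafuz" ends in -z. The stems ending in -z (digoz → digiz, lukuz → lukiz) change the last vowel to 'i'.
The other patterns: stems ending in -k add the prefix de-; stems ending in -n or -v add the prefix mi-.
So mafuz → mafiz.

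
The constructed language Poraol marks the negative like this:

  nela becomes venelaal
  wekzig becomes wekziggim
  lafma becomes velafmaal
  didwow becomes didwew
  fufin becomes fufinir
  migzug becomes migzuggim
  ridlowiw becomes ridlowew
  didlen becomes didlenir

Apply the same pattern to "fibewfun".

"fibewfun" ends in -n. The stems ending in -n (didlen → didlenir, fufin → fufinir) add -ir.
The other patterns: stems ending in -a add ve- … -al around the stem; stems ending in -g double the final consonant and add -im; stems ending in -w change the last vowel to 'e'.
So fibewfun → fibewfunir.

fibewfunir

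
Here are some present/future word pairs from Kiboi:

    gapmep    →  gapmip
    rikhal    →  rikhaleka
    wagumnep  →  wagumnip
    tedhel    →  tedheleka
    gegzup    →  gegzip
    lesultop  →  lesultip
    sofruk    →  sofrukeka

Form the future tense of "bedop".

bedip

"bedop" ends in -p. The stems ending in -p (wagumnep → wagumnip, gegzup → gegzip, lesultop → lesultip) change the last vowel to 'i'.
The other pattern: stems ending in -k or -l add -eka.
So bedop → bedip.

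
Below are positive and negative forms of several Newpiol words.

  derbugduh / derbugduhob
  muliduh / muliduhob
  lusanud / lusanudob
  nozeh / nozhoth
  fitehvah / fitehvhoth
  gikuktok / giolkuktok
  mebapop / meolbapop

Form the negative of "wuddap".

wuddpoth

"wuddap" has last vowel 'a'. The one such stem in the data (fitehvah → fitehvhoth) deletes the last vowel and adds -oth (as does nozeh), so the same rule applies.
So wuddap → wuddpoth.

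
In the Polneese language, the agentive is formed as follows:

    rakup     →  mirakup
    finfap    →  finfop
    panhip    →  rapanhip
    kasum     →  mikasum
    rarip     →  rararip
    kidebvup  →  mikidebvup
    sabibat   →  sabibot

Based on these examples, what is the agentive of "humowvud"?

mihumowvud

rakup and rarip both end in -p yet inflect differently (mirakup, rararip), so the final letter is not what conditions the rule; the last vowel is.
"humowvud" has last vowel 'u'. The stems whose last vowel is 'u' (rakup → mirakup, kasum → mikasum, kidebvup → mikidebvup) add the prefix mi-.
The other patterns: stems whose last vowel is 'i' add the prefix ra-; stems whose last vowel is 'a' change the last vowel to 'o'.
So humowvud → mihumowvud.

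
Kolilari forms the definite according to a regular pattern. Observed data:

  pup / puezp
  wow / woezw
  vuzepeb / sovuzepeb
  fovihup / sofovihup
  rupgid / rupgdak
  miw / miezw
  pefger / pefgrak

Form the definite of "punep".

pup and fovihup both end in -p yet inflect differently (puezp, sofovihup), so the final letter is not what conditions the rule; the number of vowels is.
"punep" has 2 vowels. The stems with 2 vowels (pefger → pefgrak, rupgid → rupgdak) delete the last vowel and add -ak.
The other patterns: stems with 1 vowel insert -ez- after the first vowel; stems with 3 vowels add the prefix so-.
So punep → punpak.

punpak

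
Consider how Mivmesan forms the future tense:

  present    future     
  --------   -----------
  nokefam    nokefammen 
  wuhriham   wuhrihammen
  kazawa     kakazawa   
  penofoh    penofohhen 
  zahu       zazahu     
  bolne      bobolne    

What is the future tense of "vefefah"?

vefefahhen

kazawa and wuhriham both have last vowel 'a' yet inflect differently (kakazawa, wuhrihammen), so the last vowel is not what conditions the rule; whether the stem ends in a vowel or a consonant is.
"vefefah" ends in a consonant. The stems ending in a consonant (wuhriham → wuhrihammen, penofoh → penofohhen, nokefam → nokefammen) double the final consonant and add -en.
The other pattern: stems ending in a vowel repeat the first consonant+vowel as a prefix.
So vefefah → vefefahhen.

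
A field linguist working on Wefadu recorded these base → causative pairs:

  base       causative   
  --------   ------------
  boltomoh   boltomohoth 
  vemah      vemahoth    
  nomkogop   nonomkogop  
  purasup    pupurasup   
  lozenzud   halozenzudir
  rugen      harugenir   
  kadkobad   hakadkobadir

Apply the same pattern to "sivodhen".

hasivodhenir

boltomoh and nomkogop both have last vowel 'o' yet inflect differently (boltomohoth, nonomkogop), so the last vowel is not what conditions the rule; the final letter is.
"sivodhen" ends in -n. The one such stem in the data (rugen → harugenir) adds ha- … -ir around the stem, so the same rule applies.
So sivodhen → hasivodhenir.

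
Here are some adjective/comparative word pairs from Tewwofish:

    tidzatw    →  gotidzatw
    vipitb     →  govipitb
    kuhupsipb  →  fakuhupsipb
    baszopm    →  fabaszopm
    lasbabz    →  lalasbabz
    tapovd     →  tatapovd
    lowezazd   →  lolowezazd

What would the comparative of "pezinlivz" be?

vipitb and kuhupsipb both end in -b yet inflect differently (govipitb, fakuhupsipb), so the final letter is not what conditions the rule; the second-to-last letter is.
"pezinlivz" has second-to-last letter 'v'. The one such stem in the data (tapovd → tatapovd) repeats the first consonant+vowel as a prefix (as do lasbabz, lowezazd), so the same rule applies.
So pezinlivz → pepezinlivz.

pepezinlivz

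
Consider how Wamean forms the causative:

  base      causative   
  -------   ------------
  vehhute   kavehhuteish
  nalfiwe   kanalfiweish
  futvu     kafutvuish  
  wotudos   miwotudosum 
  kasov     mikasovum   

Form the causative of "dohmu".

kadohmuish

"dohmu" ends in a vowel. The stems ending in a vowel (vehhute → kavehhuteish, nalfiwe → kanalfiweish, futvu → kafutvuish) add ka- … -ish around the stem.
The other pattern: stems ending in a consonant add mi- … -um around the stem.
So dohmu → kadohmuish.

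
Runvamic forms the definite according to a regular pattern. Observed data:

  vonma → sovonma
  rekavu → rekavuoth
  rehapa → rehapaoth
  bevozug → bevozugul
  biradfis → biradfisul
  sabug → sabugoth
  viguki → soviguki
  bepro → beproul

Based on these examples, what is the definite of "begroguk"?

vonma and rehapa both end in -a yet inflect differently (sovonma, rehapaoth), so the final letter is not what conditions the rule; the first letter is.
"begroguk" begins with b-. The stems beginning with b- (bevozug → bevozugul, biradfis → biradfisul, bepro → beproul) add -ul.
The other patterns: stems beginning with v- add the prefix so-; stems beginning with r- or s- add -oth.
So begroguk → begrogukul.

begrogukul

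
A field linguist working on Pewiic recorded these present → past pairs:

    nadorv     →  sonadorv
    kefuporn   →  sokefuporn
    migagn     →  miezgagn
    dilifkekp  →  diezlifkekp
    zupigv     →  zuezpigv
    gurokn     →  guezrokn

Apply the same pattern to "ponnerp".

kefuporn and migagn both end in -n yet inflect differently (sokefuporn, miezgagn), so the final letter is not what conditions the rule; the second-to-last letter is.
"ponnerp" has second-to-last letter 'r'. The stems whose second-to-last letter is 'r' (nadorv → sonadorv, kefuporn → sokefuporn) add the prefix so-.
So ponnerp → soponnerp.

soponnerp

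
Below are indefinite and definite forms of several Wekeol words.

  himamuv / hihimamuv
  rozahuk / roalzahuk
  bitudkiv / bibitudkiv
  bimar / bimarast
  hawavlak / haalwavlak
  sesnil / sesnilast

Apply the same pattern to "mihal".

mihalast

rozahuk and himamuv both have last vowel 'u' yet inflect differently (roalzahuk, hihimamuv), so the last vowel is not what conditions the rule; the final letter is.
"mihal" ends in -l. The one such stem in the data (sesnil → sesnilast) adds -ast, so the same rule applies.
The other patterns: stems ending in -k insert -al- after the first vowel; stems ending in -v repeat the first consonant+vowel as a prefix.
So mihal → mihalast.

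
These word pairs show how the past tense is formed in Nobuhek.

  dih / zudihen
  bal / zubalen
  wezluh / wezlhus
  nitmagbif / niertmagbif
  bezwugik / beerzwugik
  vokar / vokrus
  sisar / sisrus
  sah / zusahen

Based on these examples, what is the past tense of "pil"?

"pil" has 1 vowel. The stems with 1 vowel (sah → zusahen, bal → zubalen, dih → zudihen) add zu- … -en around the stem.
The other patterns: stems with 2 vowels delete the last vowel and add -us; stems with 3 vowels insert -er- after the first vowel.
So pil → zupilen.

zupilen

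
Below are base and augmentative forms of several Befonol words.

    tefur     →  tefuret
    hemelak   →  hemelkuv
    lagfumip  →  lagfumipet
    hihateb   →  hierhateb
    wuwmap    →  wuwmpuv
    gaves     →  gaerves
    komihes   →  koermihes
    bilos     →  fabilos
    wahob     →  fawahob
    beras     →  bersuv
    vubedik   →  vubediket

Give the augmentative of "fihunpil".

hihateb and wahob both end in -b yet inflect differently (hierhateb, fawahob), so the final letter is not what conditions the rule; the last vowel is.
"fihunpil" has last vowel 'i'. The stems whose last vowel is 'i' (lagfumip → lagfumipet, vubedik → vubediket) add -et.
The other patterns: stems whose last vowel is 'e' insert -er- after the first vowel; stems whose last vowel is 'o' add the prefix fa-; stems whose last vowel is 'a' delete the last vowel and add -uv.
So fihunpil → fihunpilet.

fihunpilet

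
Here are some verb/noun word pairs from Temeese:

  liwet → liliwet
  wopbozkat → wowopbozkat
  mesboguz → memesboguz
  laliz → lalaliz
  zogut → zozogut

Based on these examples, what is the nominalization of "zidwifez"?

zizidwifez

Every pair shown (liwet → liliwet, wopbozkat → wowopbozkat, mesboguz → memesboguz, …) follows the same rule: repeat the first consonant+vowel as a prefix.
So zidwifez → zizidwifez.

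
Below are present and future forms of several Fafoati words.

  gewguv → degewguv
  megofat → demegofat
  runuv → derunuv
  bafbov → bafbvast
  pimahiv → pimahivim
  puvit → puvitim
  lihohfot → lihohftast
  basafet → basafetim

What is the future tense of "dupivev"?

dupivevim

lihohfot and puvit both end in -t yet inflect differently (lihohftast, puvitim), so the final letter is not what conditions the rule; the last vowel is.
"dupivev" has last vowel 'e'. The one such stem in the data (basafet → basafetim) adds -im, so the same rule applies.
The other patterns: stems whose last vowel is 'o' delete the last vowel and add -ast; stems whose last vowel is 'a' or 'u' add the prefix de-.
So dupivev → dupivevim.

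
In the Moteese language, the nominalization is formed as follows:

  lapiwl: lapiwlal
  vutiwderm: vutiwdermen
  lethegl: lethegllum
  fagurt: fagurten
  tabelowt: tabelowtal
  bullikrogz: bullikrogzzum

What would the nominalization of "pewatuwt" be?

tabelowt and fagurt both end in -t yet inflect differently (tabelowtal, fagurten), so the final letter is not what conditions the rule; the second-to-last letter is.
"pewatuwt" has second-to-last letter 'w'. The stems whose second-to-last letter is 'w' (lapiwl → lapiwlal, tabelowt → tabelowtal) add -al.
So pewatuwt → pewatuwtal.

pewatuwtal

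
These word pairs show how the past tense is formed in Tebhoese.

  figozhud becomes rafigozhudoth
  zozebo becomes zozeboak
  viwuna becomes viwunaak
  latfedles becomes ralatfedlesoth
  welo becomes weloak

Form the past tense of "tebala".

tebalaak

latfedles and zozebo both have 3 vowels yet inflect differently (ralatfedlesoth, zozeboak), so the number of vowels is not what conditions the rule; whether the stem ends in a vowel or a consonant is.
"tebala" ends in a vowel. The stems ending in a vowel (welo → weloak, zozebo → zozeboak, viwuna → viwunaak) add -ak.
The other pattern: stems ending in a consonant add ra- … -oth around the stem.
So tebala → tebalaak.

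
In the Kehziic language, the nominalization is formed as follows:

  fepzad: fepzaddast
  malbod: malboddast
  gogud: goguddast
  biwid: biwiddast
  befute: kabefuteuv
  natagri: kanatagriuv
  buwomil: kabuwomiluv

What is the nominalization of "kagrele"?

kakagreleuv

biwid and natagri both have last vowel 'i' yet inflect differently (biwiddast, kanatagriuv), so the last vowel is not what conditions the rule; the final letter is.
"kagrele" ends in -e. The one such stem in the data (befute → kabefuteuv) adds ka- … -uv around the stem, so the same rule applies.
So kagrele → kakagreleuv.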